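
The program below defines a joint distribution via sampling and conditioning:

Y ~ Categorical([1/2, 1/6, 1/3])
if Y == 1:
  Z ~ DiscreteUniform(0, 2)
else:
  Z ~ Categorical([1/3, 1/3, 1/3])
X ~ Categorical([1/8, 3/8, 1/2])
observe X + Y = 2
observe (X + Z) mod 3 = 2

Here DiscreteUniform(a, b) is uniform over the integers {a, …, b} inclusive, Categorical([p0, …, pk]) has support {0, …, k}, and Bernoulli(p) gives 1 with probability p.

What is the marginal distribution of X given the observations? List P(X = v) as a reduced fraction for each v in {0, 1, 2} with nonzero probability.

Enumerate traces; 3 have nonzero weight after conditioning:
  (Y=0, Z=0, X=2) weight 1/12
  (Y=1, Z=1, X=1) weight 1/48
  (Y=2, Z=2, X=0) weight 1/72
Group by X:
  weight(X=0) = 1/72
  weight(X=1) = 1/48
  weight(X=2) = 1/12
Total weight = 1/72 + 1/48 + 1/12 = 17/144
P(X=0 | obs) = 1/72 / 17/144 = 2/17
P(X=1 | obs) = 1/48 / 17/144 = 3/17
P(X=2 | obs) = 1/12 / 17/144 = 12/17

P(X=0) = 2/17, P(X=1) = 3/17, P(X=2) = 12/17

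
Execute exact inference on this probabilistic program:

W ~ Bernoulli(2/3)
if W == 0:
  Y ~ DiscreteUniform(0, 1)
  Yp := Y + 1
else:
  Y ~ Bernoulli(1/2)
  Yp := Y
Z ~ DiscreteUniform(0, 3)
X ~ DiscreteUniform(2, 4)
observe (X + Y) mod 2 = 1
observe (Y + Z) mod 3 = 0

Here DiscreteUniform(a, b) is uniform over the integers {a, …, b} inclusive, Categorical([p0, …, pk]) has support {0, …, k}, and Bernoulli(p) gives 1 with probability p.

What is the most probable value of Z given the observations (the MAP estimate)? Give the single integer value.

Enumerate traces; 8 have nonzero weight after conditioning:
  (W=0, Y=0, Z=0, X=3) weight 1/72
  (W=0, Y=0, Z=3, X=3) weight 1/72
  (W=0, Y=1, Z=2, X=2) weight 1/72
  (W=0, Y=1, Z=2, X=4) weight 1/72
  (W=1, Y=0, Z=0, X=3) weight 1/36
  (W=1, Y=0, Z=3, X=3) weight 1/36
  (W=1, Y=1, Z=2, X=2) weight 1/36
  (W=1, Y=1, Z=2, X=4) weight 1/36
Group by Z:
  weight(Z=0) = 1/24
  weight(Z=2) = 1/12
  weight(Z=3) = 1/24
Total weight = 1/24 + 1/12 + 1/24 = 1/6
P(Z=0 | obs) = 1/24 / 1/6 = 1/4
P(Z=2 | obs) = 1/12 / 1/6 = 1/2
P(Z=3 | obs) = 1/24 / 1/6 = 1/4
argmax = 2

argmax_v P(Z = v | obs) = 2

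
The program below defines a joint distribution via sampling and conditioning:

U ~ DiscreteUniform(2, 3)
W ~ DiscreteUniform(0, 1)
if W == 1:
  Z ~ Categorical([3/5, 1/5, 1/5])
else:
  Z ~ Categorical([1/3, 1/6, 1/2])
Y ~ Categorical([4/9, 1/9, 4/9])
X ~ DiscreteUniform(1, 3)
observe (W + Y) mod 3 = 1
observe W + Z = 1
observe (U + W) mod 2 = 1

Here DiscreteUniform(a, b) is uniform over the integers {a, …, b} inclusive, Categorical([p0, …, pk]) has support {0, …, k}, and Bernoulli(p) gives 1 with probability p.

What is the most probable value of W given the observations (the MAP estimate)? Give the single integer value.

Enumerate traces; 6 have nonzero weight after conditioning:
  (U=2, W=1, Z=0, Y=0, X=1) weight 1/45
  (U=2, W=1, Z=0, Y=0, X=2) weight 1/45
  (U=2, W=1, Z=0, Y=0, X=3) weight 1/45
  (U=3, W=0, Z=1, Y=1, X=1) weight 1/648
  (U=3, W=0, Z=1, Y=1, X=2) weight 1/648
  (U=3, W=0, Z=1, Y=1, X=3) weight 1/648
Group by W:
  weight(W=0) = 1/216
  weight(W=1) = 1/15
Total weight = 1/216 + 1/15 = 77/1080
P(W=0 | obs) = 1/216 / 77/1080 = 5/77
P(W=1 | obs) = 1/15 / 77/1080 = 72/77
argmax = 1

argmax_v P(W = v | obs) = 1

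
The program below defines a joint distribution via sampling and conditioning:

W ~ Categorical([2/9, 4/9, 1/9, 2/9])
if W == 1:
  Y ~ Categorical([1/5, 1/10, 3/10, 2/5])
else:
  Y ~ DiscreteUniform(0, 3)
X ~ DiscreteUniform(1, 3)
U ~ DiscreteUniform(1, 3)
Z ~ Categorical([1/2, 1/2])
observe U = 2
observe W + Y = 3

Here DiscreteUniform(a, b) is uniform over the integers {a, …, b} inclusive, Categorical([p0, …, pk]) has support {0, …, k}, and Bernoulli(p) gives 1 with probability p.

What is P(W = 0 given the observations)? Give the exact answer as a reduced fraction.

Enumerate traces; 24 have nonzero weight after conditioning:
  (W=0, Y=3, X=1, U=2, Z=0) weight 1/324
  (W=0, Y=3, X=1, U=2, Z=1) weight 1/324
  (W=0, Y=3, X=2, U=2, Z=0) weight 1/324
  (W=0, Y=3, X=2, U=2, Z=1) weight 1/324
  (W=0, Y=3, X=3, U=2, Z=0) weight 1/324
  (W=0, Y=3, X=3, U=2, Z=1) weight 1/324
  (W=1, Y=2, X=1, U=2, Z=0) weight 1/135
  (W=1, Y=2, X=1, U=2, Z=1) weight 1/135
  (W=2, Y=1, X=1, U=2, Z=0) weight 1/648
  (W=3, Y=0, X=1, U=2, Z=0) weight 1/324
  … 14 more
Group by W:
  weight(W=0) = 1/54
  weight(W=1) = 2/45
  weight(W=2) = 1/108
  weight(W=3) = 1/54
Total weight = 1/54 + 2/45 + 1/108 + 1/54 = 49/540
P(W=0 | obs) = 1/54 / 49/540 = 10/49
P(W=1 | obs) = 2/45 / 49/540 = 24/49
P(W=2 | obs) = 1/108 / 49/540 = 5/49
P(W=3 | obs) = 1/54 / 49/540 = 10/49

P(W = 0 | obs) = 10/49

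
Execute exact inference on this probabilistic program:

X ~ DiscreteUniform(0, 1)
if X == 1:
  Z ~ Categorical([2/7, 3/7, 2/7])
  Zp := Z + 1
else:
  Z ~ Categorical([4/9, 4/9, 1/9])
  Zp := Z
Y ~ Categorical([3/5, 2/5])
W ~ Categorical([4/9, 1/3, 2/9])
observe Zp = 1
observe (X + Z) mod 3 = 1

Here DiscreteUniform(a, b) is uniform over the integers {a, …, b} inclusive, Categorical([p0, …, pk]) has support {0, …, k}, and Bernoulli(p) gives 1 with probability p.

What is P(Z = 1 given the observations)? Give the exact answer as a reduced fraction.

P(Z = 1 | obs) = 14/23

Enumerate traces; 12 have nonzero weight after conditioning:
  (X=0, Z=1, Y=0, W=0) weight 8/135
  (X=0, Z=1, Y=0, W=1) weight 2/45
  (X=0, Z=1, Y=0, W=2) weight 4/135
  (X=0, Z=1, Y=1, W=0) weight 16/405
  (X=0, Z=1, Y=1, W=1) weight 4/135
  (X=0, Z=1, Y=1, W=2) weight 8/405
  (X=1, Z=0, Y=0, W=0) weight 4/105
  (X=1, Z=0, Y=0, W=1) weight 1/35
  … 4 more
Group by Z:
  weight(Z=0) = 1/7
  weight(Z=1) = 2/9
Total weight = 1/7 + 2/9 = 23/63
P(Z=0 | obs) = 1/7 / 23/63 = 9/23
P(Z=1 | obs) = 2/9 / 23/63 = 14/23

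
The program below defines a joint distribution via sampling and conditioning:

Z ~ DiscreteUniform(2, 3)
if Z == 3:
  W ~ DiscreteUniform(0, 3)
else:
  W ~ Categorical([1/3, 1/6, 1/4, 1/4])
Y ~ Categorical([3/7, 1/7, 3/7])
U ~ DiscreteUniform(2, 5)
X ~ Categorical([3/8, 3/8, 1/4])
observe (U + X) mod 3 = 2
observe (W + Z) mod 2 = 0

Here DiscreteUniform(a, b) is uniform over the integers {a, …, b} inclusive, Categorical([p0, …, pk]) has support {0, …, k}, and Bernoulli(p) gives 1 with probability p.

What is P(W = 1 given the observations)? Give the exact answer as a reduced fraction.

Enumerate traces; 48 have nonzero weight after conditioning:
  (Z=2, W=0, Y=0, U=2, X=0) weight 3/448
  (Z=2, W=0, Y=0, U=3, X=2) weight 1/224
  (Z=2, W=0, Y=0, U=4, X=1) weight 3/448
  (Z=2, W=0, Y=0, U=5, X=0) weight 3/448
  (Z=2, W=0, Y=1, U=2, X=0) weight 1/448
  (Z=2, W=0, Y=1, U=3, X=2) weight 1/672
  (Z=2, W=0, Y=1, U=4, X=1) weight 1/448
  (Z=2, W=0, Y=1, U=5, X=0) weight 1/448
  (Z=2, W=2, Y=0, U=2, X=0) weight 9/1792
  (Z=3, W=1, Y=0, U=2, X=0) weight 9/1792
  … 38 more
Group by W:
  weight(W=0) = 11/192
  weight(W=1) = 11/256
  weight(W=2) = 11/256
  weight(W=3) = 11/256
Total weight = 11/192 + 11/256 + 11/256 + 11/256 = 143/768
P(W=0 | obs) = 11/192 / 143/768 = 4/13
P(W=1 | obs) = 11/256 / 143/768 = 3/13
P(W=2 | obs) = 11/256 / 143/768 = 3/13
P(W=3 | obs) = 11/256 / 143/768 = 3/13

P(W = 1 | obs) = 3/13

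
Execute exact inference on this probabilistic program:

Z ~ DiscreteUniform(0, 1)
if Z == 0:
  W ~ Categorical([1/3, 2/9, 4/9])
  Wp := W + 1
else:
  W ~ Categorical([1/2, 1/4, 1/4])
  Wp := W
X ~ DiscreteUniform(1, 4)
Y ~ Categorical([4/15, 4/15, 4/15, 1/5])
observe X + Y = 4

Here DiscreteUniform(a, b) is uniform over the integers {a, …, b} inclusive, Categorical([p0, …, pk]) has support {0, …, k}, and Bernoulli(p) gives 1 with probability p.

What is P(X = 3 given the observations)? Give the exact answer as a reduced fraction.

Enumerate traces; 24 have nonzero weight after conditioning:
  (Z=0, W=0, X=1, Y=3) weight 1/120
  (Z=0, W=0, X=2, Y=2) weight 1/90
  (Z=0, W=0, X=3, Y=1) weight 1/90
  (Z=0, W=0, X=4, Y=0) weight 1/90
  (Z=0, W=1, X=1, Y=3) weight 1/180
  (Z=0, W=1, X=2, Y=2) weight 1/135
  (Z=0, W=1, X=3, Y=1) weight 1/135
  (Z=0, W=1, X=4, Y=0) weight 1/135
  … 16 more
Group by X:
  weight(X=1) = 1/20
  weight(X=2) = 1/15
  weight(X=3) = 1/15
  weight(X=4) = 1/15
Total weight = 1/20 + 1/15 + 1/15 + 1/15 = 1/4
P(X=1 | obs) = 1/20 / 1/4 = 1/5
P(X=2 | obs) = 1/15 / 1/4 = 4/15
P(X=3 | obs) = 1/15 / 1/4 = 4/15
P(X=4 | obs) = 1/15 / 1/4 = 4/15

P(X = 3 | obs) = 4/15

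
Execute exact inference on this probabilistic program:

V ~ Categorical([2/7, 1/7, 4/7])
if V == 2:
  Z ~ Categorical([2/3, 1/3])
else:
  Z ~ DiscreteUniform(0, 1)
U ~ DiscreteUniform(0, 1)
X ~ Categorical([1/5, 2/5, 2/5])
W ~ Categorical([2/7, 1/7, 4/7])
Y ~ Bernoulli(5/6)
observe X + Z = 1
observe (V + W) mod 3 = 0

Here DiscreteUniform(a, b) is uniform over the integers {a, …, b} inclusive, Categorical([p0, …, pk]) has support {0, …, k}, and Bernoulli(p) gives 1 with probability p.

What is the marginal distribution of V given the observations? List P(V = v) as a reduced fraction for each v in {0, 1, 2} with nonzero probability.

P(V=0) = 9/28, P(V=1) = 9/28, P(V=2) = 5/14

Enumerate traces; 24 have nonzero weight after conditioning:
  (V=0, Z=0, U=0, X=1, W=0, Y=0) weight 1/735
  (V=0, Z=0, U=0, X=1, W=0, Y=1) weight 1/147
  (V=0, Z=0, U=1, X=1, W=0, Y=0) weight 1/735
  (V=0, Z=0, U=1, X=1, W=0, Y=1) weight 1/147
  (V=0, Z=1, U=0, X=0, W=0, Y=0) weight 1/1470
  (V=0, Z=1, U=0, X=0, W=0, Y=1) weight 1/294
  (V=0, Z=1, U=1, X=0, W=0, Y=0) weight 1/1470
  (V=0, Z=1, U=1, X=0, W=0, Y=1) weight 1/294
  (V=1, Z=0, U=0, X=1, W=2, Y=0) weight 1/735
  (V=2, Z=0, U=0, X=1, W=1, Y=0) weight 4/2205
  … 14 more
Group by V:
  weight(V=0) = 6/245
  weight(V=1) = 6/245
  weight(V=2) = 4/147
Total weight = 6/245 + 6/245 + 4/147 = 8/105
P(V=0 | obs) = 6/245 / 8/105 = 9/28
P(V=1 | obs) = 6/245 / 8/105 = 9/28
P(V=2 | obs) = 4/147 / 8/105 = 5/14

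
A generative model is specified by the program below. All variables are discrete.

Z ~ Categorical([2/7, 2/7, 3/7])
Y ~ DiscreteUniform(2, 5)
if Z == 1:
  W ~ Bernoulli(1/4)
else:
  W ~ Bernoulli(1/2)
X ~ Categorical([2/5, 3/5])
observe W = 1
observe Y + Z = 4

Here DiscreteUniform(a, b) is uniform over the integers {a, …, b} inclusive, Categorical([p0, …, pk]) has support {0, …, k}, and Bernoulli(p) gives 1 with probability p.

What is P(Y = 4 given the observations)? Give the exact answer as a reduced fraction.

P(Y = 4 | obs) = 1/3

Enumerate traces; 6 have nonzero weight after conditioning:
  (Z=0, Y=4, W=1, X=0) weight 1/70
  (Z=0, Y=4, W=1, X=1) weight 3/140
  (Z=1, Y=3, W=1, X=0) weight 1/140
  (Z=1, Y=3, W=1, X=1) weight 3/280
  (Z=2, Y=2, W=1, X=0) weight 3/140
  (Z=2, Y=2, W=1, X=1) weight 9/280
Group by Y:
  weight(Y=2) = 3/56
  weight(Y=3) = 1/56
  weight(Y=4) = 1/28
Total weight = 3/56 + 1/56 + 1/28 = 3/28
P(Y=2 | obs) = 3/56 / 3/28 = 1/2
P(Y=3 | obs) = 1/56 / 3/28 = 1/6
P(Y=4 | obs) = 1/28 / 3/28 = 1/3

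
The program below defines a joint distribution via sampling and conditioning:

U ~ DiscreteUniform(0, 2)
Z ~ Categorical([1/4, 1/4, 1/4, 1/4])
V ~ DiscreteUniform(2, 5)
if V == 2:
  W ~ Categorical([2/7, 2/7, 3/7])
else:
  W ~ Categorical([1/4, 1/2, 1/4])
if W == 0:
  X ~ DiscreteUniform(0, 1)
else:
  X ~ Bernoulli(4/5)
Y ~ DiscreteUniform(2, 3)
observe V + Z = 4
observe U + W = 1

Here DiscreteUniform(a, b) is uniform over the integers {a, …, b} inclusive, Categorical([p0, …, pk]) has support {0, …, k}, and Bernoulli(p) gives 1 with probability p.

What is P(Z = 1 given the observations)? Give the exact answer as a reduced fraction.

Enumerate traces; 24 have nonzero weight after conditioning:
  (U=0, Z=0, V=4, W=1, X=0, Y=2) weight 1/960
  (U=0, Z=0, V=4, W=1, X=0, Y=3) weight 1/960
  (U=0, Z=0, V=4, W=1, X=1, Y=2) weight 1/240
  (U=0, Z=0, V=4, W=1, X=1, Y=3) weight 1/240
  (U=0, Z=1, V=3, W=1, X=0, Y=2) weight 1/960
  (U=0, Z=1, V=3, W=1, X=0, Y=3) weight 1/960
  (U=0, Z=1, V=3, W=1, X=1, Y=2) weight 1/240
  (U=0, Z=1, V=3, W=1, X=1, Y=3) weight 1/240
  (U=0, Z=2, V=2, W=1, X=0, Y=2) weight 1/1680
  … 15 more
Group by Z:
  weight(Z=0) = 1/64
  weight(Z=1) = 1/64
  weight(Z=2) = 1/84
Total weight = 1/64 + 1/64 + 1/84 = 29/672
P(Z=0 | obs) = 1/64 / 29/672 = 21/58
P(Z=1 | obs) = 1/64 / 29/672 = 21/58
P(Z=2 | obs) = 1/84 / 29/672 = 8/29

P(Z = 1 | obs) = 21/58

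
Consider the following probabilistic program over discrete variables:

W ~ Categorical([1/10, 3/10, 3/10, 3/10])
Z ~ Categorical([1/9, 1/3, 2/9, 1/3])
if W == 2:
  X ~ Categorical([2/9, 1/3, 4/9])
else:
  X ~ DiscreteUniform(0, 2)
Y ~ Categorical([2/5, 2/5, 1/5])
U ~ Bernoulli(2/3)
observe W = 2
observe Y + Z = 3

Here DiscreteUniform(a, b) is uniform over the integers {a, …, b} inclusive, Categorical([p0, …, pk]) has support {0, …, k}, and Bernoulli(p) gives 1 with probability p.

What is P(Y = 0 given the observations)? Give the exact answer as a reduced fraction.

Enumerate traces; 18 have nonzero weight after conditioning:
  (W=2, Z=1, X=0, Y=2, U=0) weight 1/675
  (W=2, Z=1, X=0, Y=2, U=1) weight 2/675
  (W=2, Z=1, X=1, Y=2, U=0) weight 1/450
  (W=2, Z=1, X=1, Y=2, U=1) weight 1/225
  (W=2, Z=1, X=2, Y=2, U=0) weight 2/675
  (W=2, Z=1, X=2, Y=2, U=1) weight 4/675
  (W=2, Z=2, X=0, Y=1, U=0) weight 4/2025
  (W=2, Z=2, X=0, Y=1, U=1) weight 8/2025
  (W=2, Z=3, X=0, Y=0, U=0) weight 2/675
  … 9 more
Group by Y:
  weight(Y=0) = 1/25
  weight(Y=1) = 2/75
  weight(Y=2) = 1/50
Total weight = 1/25 + 2/75 + 1/50 = 13/150
P(Y=0 | obs) = 1/25 / 13/150 = 6/13
P(Y=1 | obs) = 2/75 / 13/150 = 4/13
P(Y=2 | obs) = 1/50 / 13/150 = 3/13

P(Y = 0 | obs) = 6/13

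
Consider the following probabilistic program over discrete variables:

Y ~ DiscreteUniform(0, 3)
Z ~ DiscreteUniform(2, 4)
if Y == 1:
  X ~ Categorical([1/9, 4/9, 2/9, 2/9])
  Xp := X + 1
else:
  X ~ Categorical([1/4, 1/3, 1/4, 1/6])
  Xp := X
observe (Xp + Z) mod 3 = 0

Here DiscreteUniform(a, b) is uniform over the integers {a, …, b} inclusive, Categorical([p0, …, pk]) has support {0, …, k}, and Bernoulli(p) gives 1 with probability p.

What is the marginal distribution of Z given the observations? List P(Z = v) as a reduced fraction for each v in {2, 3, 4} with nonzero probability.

P(Z=2) = 1/3, P(Z=3) = 53/144, P(Z=4) = 43/144

Enumerate traces; 16 have nonzero weight after conditioning:
  (Y=0, Z=2, X=1) weight 1/36
  (Y=0, Z=3, X=0) weight 1/48
  (Y=0, Z=3, X=3) weight 1/72
  (Y=0, Z=4, X=2) weight 1/48
  (Y=1, Z=2, X=0) weight 1/108
  (Y=1, Z=2, X=3) weight 1/54
  (Y=1, Z=3, X=2) weight 1/54
  (Y=1, Z=4, X=1) weight 1/27
  … 8 more
Group by Z:
  weight(Z=2) = 1/9
  weight(Z=3) = 53/432
  weight(Z=4) = 43/432
Total weight = 1/9 + 53/432 + 43/432 = 1/3
P(Z=2 | obs) = 1/9 / 1/3 = 1/3
P(Z=3 | obs) = 53/432 / 1/3 = 53/144
P(Z=4 | obs) = 43/432 / 1/3 = 43/144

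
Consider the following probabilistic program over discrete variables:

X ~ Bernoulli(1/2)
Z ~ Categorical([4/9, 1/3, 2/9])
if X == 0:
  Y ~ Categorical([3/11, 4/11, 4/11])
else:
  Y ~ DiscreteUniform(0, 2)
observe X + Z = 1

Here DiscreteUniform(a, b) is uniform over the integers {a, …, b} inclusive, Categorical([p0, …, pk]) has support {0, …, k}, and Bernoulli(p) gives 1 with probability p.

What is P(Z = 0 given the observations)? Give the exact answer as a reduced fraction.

P(Z = 0 | obs) = 4/7

Enumerate traces; 6 have nonzero weight after conditioning:
  (X=0, Z=1, Y=0) weight 1/22
  (X=0, Z=1, Y=1) weight 2/33
  (X=0, Z=1, Y=2) weight 2/33
  (X=1, Z=0, Y=0) weight 2/27
  (X=1, Z=0, Y=1) weight 2/27
  (X=1, Z=0, Y=2) weight 2/27
Group by Z:
  weight(Z=0) = 2/9
  weight(Z=1) = 1/6
Total weight = 2/9 + 1/6 = 7/18
P(Z=0 | obs) = 2/9 / 7/18 = 4/7
P(Z=1 | obs) = 1/6 / 7/18 = 3/7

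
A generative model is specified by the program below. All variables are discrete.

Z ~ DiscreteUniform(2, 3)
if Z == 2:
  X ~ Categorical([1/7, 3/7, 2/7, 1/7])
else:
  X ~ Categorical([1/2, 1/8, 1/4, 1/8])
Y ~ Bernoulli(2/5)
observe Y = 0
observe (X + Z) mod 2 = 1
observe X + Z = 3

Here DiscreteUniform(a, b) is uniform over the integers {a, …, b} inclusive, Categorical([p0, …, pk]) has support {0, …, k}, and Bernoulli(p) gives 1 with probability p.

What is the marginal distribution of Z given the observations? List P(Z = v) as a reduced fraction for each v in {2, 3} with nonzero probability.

Enumerate traces; 2 have nonzero weight after conditioning:
  (Z=2, X=1, Y=0) weight 9/70
  (Z=3, X=0, Y=0) weight 3/20
Group by Z:
  weight(Z=2) = 9/70
  weight(Z=3) = 3/20
Total weight = 9/70 + 3/20 = 39/140
P(Z=2 | obs) = 9/70 / 39/140 = 6/13
P(Z=3 | obs) = 3/20 / 39/140 = 7/13

P(Z=2) = 6/13, P(Z=3) = 7/13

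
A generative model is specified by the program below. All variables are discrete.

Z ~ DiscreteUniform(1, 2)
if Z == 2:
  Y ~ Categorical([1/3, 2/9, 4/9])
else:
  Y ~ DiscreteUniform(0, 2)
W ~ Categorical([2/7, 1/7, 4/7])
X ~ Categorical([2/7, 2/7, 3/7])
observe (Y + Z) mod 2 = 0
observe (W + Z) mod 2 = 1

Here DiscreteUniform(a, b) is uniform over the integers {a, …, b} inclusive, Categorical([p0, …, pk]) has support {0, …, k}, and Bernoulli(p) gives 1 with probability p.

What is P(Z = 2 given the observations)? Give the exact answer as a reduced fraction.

P(Z = 2 | obs) = 7/25

Enumerate traces; 12 have nonzero weight after conditioning:
  (Z=1, Y=1, W=0, X=0) weight 2/147
  (Z=1, Y=1, W=0, X=1) weight 2/147
  (Z=1, Y=1, W=0, X=2) weight 1/49
  (Z=1, Y=1, W=2, X=0) weight 4/147
  (Z=1, Y=1, W=2, X=1) weight 4/147
  (Z=1, Y=1, W=2, X=2) weight 2/49
  (Z=2, Y=0, W=1, X=0) weight 1/147
  (Z=2, Y=0, W=1, X=1) weight 1/147
  … 4 more
Group by Z:
  weight(Z=1) = 1/7
  weight(Z=2) = 1/18
Total weight = 1/7 + 1/18 = 25/126
P(Z=1 | obs) = 1/7 / 25/126 = 18/25
P(Z=2 | obs) = 1/18 / 25/126 = 7/25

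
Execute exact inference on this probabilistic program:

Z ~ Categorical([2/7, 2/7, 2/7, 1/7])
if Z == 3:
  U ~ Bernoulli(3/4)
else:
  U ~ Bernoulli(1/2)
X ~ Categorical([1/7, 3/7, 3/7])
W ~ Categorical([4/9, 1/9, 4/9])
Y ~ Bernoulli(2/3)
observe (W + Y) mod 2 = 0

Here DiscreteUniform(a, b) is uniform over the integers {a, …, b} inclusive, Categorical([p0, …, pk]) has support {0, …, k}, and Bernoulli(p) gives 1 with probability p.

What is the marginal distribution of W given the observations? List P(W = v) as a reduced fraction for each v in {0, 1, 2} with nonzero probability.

P(W=0) = 2/5, P(W=1) = 1/5, P(W=2) = 2/5

Enumerate traces; 72 have nonzero weight after conditioning:
  (Z=0, U=0, X=0, W=0, Y=0) weight 4/1323
  (Z=0, U=0, X=0, W=1, Y=1) weight 2/1323
  (Z=0, U=0, X=0, W=2, Y=0) weight 4/1323
  (Z=0, U=0, X=1, W=0, Y=0) weight 4/441
  (Z=0, U=0, X=1, W=1, Y=1) weight 2/441
  (Z=0, U=0, X=1, W=2, Y=0) weight 4/441
  (Z=0, U=0, X=2, W=0, Y=0) weight 4/441
  (Z=0, U=0, X=2, W=1, Y=1) weight 2/441
  … 64 more
Group by W:
  weight(W=0) = 4/27
  weight(W=1) = 2/27
  weight(W=2) = 4/27
Total weight = 4/27 + 2/27 + 4/27 = 10/27
P(W=0 | obs) = 4/27 / 10/27 = 2/5
P(W=1 | obs) = 2/27 / 10/27 = 1/5
P(W=2 | obs) = 4/27 / 10/27 = 2/5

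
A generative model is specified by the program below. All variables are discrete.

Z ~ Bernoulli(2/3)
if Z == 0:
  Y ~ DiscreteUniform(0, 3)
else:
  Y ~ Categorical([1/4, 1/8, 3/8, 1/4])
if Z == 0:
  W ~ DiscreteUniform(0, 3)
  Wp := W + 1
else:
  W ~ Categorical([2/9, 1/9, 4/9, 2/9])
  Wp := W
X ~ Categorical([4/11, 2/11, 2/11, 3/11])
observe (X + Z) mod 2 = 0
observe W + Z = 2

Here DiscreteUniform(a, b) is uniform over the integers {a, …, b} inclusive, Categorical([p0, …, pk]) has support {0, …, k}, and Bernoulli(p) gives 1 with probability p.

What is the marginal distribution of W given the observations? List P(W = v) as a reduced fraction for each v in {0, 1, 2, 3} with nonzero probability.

P(W=1) = 20/47, P(W=2) = 27/47

Enumerate traces; 16 have nonzero weight after conditioning:
  (Z=0, Y=0, W=2, X=0) weight 1/132
  (Z=0, Y=0, W=2, X=2) weight 1/264
  (Z=0, Y=1, W=2, X=0) weight 1/132
  (Z=0, Y=1, W=2, X=2) weight 1/264
  (Z=0, Y=2, W=2, X=0) weight 1/132
  (Z=0, Y=2, W=2, X=2) weight 1/264
  (Z=0, Y=3, W=2, X=0) weight 1/132
  (Z=0, Y=3, W=2, X=2) weight 1/264
  (Z=1, Y=0, W=1, X=1) weight 1/297
  … 7 more
Group by W:
  weight(W=1) = 10/297
  weight(W=2) = 1/22
Total weight = 10/297 + 1/22 = 47/594
P(W=1 | obs) = 10/297 / 47/594 = 20/47
P(W=2 | obs) = 1/22 / 47/594 = 27/47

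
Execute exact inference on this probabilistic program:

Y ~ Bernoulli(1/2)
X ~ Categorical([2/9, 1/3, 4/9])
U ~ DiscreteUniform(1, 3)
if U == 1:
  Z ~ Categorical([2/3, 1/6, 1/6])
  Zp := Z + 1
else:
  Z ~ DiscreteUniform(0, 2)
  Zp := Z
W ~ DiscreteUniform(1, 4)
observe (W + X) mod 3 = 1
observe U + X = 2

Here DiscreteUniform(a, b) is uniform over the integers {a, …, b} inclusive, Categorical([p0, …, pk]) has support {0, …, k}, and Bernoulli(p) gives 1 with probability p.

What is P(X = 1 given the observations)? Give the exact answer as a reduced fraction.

Enumerate traces; 18 have nonzero weight after conditioning:
  (Y=0, X=0, U=2, Z=0, W=1) weight 1/324
  (Y=0, X=0, U=2, Z=0, W=4) weight 1/324
  (Y=0, X=0, U=2, Z=1, W=1) weight 1/324
  (Y=0, X=0, U=2, Z=1, W=4) weight 1/324
  (Y=0, X=0, U=2, Z=2, W=1) weight 1/324
  (Y=0, X=0, U=2, Z=2, W=4) weight 1/324
  (Y=0, X=1, U=1, Z=0, W=3) weight 1/108
  (Y=0, X=1, U=1, Z=1, W=3) weight 1/432
  … 10 more
Group by X:
  weight(X=0) = 1/27
  weight(X=1) = 1/36
Total weight = 1/27 + 1/36 = 7/108
P(X=0 | obs) = 1/27 / 7/108 = 4/7
P(X=1 | obs) = 1/36 / 7/108 = 3/7

P(X = 1 | obs) = 3/7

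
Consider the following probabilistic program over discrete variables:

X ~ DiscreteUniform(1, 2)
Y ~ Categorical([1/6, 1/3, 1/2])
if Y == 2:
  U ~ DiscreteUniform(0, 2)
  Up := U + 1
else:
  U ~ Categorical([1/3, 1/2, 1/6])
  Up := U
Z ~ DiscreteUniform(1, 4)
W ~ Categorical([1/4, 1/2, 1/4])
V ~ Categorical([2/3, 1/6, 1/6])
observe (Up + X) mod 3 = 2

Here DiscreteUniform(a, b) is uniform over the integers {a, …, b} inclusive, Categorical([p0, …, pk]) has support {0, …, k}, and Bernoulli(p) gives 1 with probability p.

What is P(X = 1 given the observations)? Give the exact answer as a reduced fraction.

P(X = 1 | obs) = 5/9

Enumerate traces; 216 have nonzero weight after conditioning:
  (X=1, Y=0, U=1, Z=1, W=0, V=0) weight 1/576
  (X=1, Y=0, U=1, Z=1, W=0, V=1) weight 1/2304
  (X=1, Y=0, U=1, Z=1, W=0, V=2) weight 1/2304
  (X=1, Y=0, U=1, Z=1, W=1, V=0) weight 1/288
  (X=1, Y=0, U=1, Z=1, W=1, V=1) weight 1/1152
  (X=1, Y=0, U=1, Z=1, W=1, V=2) weight 1/1152
  (X=1, Y=0, U=1, Z=1, W=2, V=0) weight 1/576
  (X=1, Y=0, U=1, Z=1, W=2, V=1) weight 1/2304
  (X=2, Y=0, U=0, Z=1, W=0, V=0) weight 1/864
  … 207 more
Group by X:
  weight(X=1) = 5/24
  weight(X=2) = 1/6
Total weight = 5/24 + 1/6 = 3/8
P(X=1 | obs) = 5/24 / 3/8 = 5/9
P(X=2 | obs) = 1/6 / 3/8 = 4/9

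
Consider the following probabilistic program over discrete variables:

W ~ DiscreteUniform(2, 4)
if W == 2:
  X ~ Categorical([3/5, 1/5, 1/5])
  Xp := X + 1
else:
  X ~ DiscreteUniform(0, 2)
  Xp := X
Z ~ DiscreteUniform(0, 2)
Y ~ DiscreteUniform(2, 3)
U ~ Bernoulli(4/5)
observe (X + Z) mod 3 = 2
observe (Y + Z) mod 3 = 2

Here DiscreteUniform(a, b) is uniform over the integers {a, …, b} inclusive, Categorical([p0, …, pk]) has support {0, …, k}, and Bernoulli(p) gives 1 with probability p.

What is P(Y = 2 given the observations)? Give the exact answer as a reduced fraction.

P(Y = 2 | obs) = 13/32

Enumerate traces; 12 have nonzero weight after conditioning:
  (W=2, X=0, Z=2, Y=3, U=0) weight 1/150
  (W=2, X=0, Z=2, Y=3, U=1) weight 2/75
  (W=2, X=2, Z=0, Y=2, U=0) weight 1/450
  (W=2, X=2, Z=0, Y=2, U=1) weight 2/225
  (W=3, X=0, Z=2, Y=3, U=0) weight 1/270
  (W=3, X=0, Z=2, Y=3, U=1) weight 2/135
  (W=3, X=2, Z=0, Y=2, U=0) weight 1/270
  (W=3, X=2, Z=0, Y=2, U=1) weight 2/135
  … 4 more
Group by Y:
  weight(Y=2) = 13/270
  weight(Y=3) = 19/270
Total weight = 13/270 + 19/270 = 16/135
P(Y=2 | obs) = 13/270 / 16/135 = 13/32
P(Y=3 | obs) = 19/270 / 16/135 = 19/32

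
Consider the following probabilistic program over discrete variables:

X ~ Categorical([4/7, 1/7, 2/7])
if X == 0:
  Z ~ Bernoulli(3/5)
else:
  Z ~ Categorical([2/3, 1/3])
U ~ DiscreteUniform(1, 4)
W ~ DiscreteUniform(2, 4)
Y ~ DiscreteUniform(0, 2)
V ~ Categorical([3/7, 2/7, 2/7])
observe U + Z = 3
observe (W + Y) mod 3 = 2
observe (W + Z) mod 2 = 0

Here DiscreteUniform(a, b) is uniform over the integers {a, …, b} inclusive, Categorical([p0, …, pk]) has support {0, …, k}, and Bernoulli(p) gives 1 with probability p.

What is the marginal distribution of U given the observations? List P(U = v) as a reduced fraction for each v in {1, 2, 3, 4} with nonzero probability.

P(U=2) = 17/53, P(U=3) = 36/53

Enumerate traces; 27 have nonzero weight after conditioning:
  (X=0, Z=0, U=3, W=2, Y=0, V=0) weight 2/735
  (X=0, Z=0, U=3, W=2, Y=0, V=1) weight 4/2205
  (X=0, Z=0, U=3, W=2, Y=0, V=2) weight 4/2205
  (X=0, Z=0, U=3, W=4, Y=1, V=0) weight 2/735
  (X=0, Z=0, U=3, W=4, Y=1, V=1) weight 4/2205
  (X=0, Z=0, U=3, W=4, Y=1, V=2) weight 4/2205
  (X=0, Z=1, U=2, W=3, Y=2, V=0) weight 1/245
  (X=0, Z=1, U=2, W=3, Y=2, V=1) weight 2/735
  … 19 more
Group by U:
  weight(U=2) = 17/1260
  weight(U=3) = 1/35
Total weight = 17/1260 + 1/35 = 53/1260
P(U=2 | obs) = 17/1260 / 53/1260 = 17/53
P(U=3 | obs) = 1/35 / 53/1260 = 36/53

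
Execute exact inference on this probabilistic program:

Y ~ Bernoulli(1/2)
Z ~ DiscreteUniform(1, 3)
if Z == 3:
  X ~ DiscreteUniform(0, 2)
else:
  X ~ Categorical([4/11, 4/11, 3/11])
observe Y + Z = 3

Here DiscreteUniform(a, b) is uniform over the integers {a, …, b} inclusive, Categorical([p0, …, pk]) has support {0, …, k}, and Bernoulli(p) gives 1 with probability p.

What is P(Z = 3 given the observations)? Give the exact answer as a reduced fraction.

Enumerate traces; 6 have nonzero weight after conditioning:
  (Y=0, Z=3, X=0) weight 1/18
  (Y=0, Z=3, X=1) weight 1/18
  (Y=0, Z=3, X=2) weight 1/18
  (Y=1, Z=2, X=0) weight 2/33
  (Y=1, Z=2, X=1) weight 2/33
  (Y=1, Z=2, X=2) weight 1/22
Group by Z:
  weight(Z=2) = 1/6
  weight(Z=3) = 1/6
Total weight = 1/6 + 1/6 = 1/3
P(Z=2 | obs) = 1/6 / 1/3 = 1/2
P(Z=3 | obs) = 1/6 / 1/3 = 1/2

P(Z = 3 | obs) = 1/2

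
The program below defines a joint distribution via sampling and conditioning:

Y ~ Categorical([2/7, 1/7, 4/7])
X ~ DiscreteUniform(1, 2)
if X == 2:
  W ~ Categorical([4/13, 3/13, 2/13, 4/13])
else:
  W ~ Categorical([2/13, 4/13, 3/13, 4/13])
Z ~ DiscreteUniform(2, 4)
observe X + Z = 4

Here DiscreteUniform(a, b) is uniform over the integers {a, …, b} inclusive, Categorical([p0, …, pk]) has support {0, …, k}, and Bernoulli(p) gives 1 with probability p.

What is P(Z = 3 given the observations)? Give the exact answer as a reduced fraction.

Enumerate traces; 24 have nonzero weight after conditioning:
  (Y=0, X=1, W=0, Z=3) weight 2/273
  (Y=0, X=1, W=1, Z=3) weight 4/273
  (Y=0, X=1, W=2, Z=3) weight 1/91
  (Y=0, X=1, W=3, Z=3) weight 4/273
  (Y=0, X=2, W=0, Z=2) weight 4/273
  (Y=0, X=2, W=1, Z=2) weight 1/91
  (Y=0, X=2, W=2, Z=2) weight 2/273
  (Y=0, X=2, W=3, Z=2) weight 4/273
  … 16 more
Group by Z:
  weight(Z=2) = 1/6
  weight(Z=3) = 1/6
Total weight = 1/6 + 1/6 = 1/3
P(Z=2 | obs) = 1/6 / 1/3 = 1/2
P(Z=3 | obs) = 1/6 / 1/3 = 1/2

P(Z = 3 | obs) = 1/2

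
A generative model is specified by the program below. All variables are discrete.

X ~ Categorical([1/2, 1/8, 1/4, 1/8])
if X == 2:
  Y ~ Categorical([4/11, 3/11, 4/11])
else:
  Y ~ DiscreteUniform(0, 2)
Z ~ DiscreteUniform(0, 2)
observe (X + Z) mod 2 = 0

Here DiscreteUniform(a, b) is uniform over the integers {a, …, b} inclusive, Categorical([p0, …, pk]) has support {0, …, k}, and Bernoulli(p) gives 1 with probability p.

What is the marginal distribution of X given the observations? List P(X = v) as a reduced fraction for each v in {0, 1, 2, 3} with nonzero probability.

Enumerate traces; 18 have nonzero weight after conditioning:
  (X=0, Y=0, Z=0) weight 1/18
  (X=0, Y=0, Z=2) weight 1/18
  (X=0, Y=1, Z=0) weight 1/18
  (X=0, Y=1, Z=2) weight 1/18
  (X=0, Y=2, Z=0) weight 1/18
  (X=0, Y=2, Z=2) weight 1/18
  (X=1, Y=0, Z=1) weight 1/72
  (X=1, Y=1, Z=1) weight 1/72
  (X=2, Y=0, Z=0) weight 1/33
  (X=3, Y=0, Z=1) weight 1/72
  … 8 more
Group by X:
  weight(X=0) = 1/3
  weight(X=1) = 1/24
  weight(X=2) = 1/6
  weight(X=3) = 1/24
Total weight = 1/3 + 1/24 + 1/6 + 1/24 = 7/12
P(X=0 | obs) = 1/3 / 7/12 = 4/7
P(X=1 | obs) = 1/24 / 7/12 = 1/14
P(X=2 | obs) = 1/6 / 7/12 = 2/7
P(X=3 | obs) = 1/24 / 7/12 = 1/14

P(X=0) = 4/7, P(X=1) = 1/14, P(X=2) = 2/7, P(X=3) = 1/14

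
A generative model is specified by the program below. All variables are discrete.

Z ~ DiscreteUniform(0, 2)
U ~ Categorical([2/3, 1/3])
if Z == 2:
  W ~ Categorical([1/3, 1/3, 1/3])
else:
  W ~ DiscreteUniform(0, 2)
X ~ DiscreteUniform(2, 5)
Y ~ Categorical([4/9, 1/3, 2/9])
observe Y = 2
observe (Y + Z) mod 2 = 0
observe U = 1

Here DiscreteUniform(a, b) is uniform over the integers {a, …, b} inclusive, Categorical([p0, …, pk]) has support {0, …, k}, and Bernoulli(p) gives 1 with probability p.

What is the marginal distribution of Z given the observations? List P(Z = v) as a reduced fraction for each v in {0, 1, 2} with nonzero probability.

Enumerate traces; 24 have nonzero weight after conditioning:
  (Z=0, U=1, W=0, X=2, Y=2) weight 1/486
  (Z=0, U=1, W=0, X=3, Y=2) weight 1/486
  (Z=0, U=1, W=0, X=4, Y=2) weight 1/486
  (Z=0, U=1, W=0, X=5, Y=2) weight 1/486
  (Z=0, U=1, W=1, X=2, Y=2) weight 1/486
  (Z=0, U=1, W=1, X=3, Y=2) weight 1/486
  (Z=0, U=1, W=1, X=4, Y=2) weight 1/486
  (Z=0, U=1, W=1, X=5, Y=2) weight 1/486
  (Z=2, U=1, W=0, X=2, Y=2) weight 1/486
  … 15 more
Group by Z:
  weight(Z=0) = 2/81
  weight(Z=2) = 2/81
Total weight = 2/81 + 2/81 = 4/81
P(Z=0 | obs) = 2/81 / 4/81 = 1/2
P(Z=2 | obs) = 2/81 / 4/81 = 1/2

P(Z=0) = 1/2, P(Z=2) = 1/2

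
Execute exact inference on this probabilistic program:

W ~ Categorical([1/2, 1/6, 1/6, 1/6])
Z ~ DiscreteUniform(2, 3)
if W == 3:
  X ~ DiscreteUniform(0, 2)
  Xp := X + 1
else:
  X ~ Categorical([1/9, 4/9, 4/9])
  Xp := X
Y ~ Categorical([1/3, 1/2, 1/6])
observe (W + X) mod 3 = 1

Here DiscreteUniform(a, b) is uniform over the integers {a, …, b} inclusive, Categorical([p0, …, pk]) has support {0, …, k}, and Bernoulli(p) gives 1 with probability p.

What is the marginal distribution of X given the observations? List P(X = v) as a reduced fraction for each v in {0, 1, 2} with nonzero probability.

P(X=0) = 1/20, P(X=1) = 3/4, P(X=2) = 1/5

Enumerate traces; 24 have nonzero weight after conditioning:
  (W=0, Z=2, X=1, Y=0) weight 1/27
  (W=0, Z=2, X=1, Y=1) weight 1/18
  (W=0, Z=2, X=1, Y=2) weight 1/54
  (W=0, Z=3, X=1, Y=0) weight 1/27
  (W=0, Z=3, X=1, Y=1) weight 1/18
  (W=0, Z=3, X=1, Y=2) weight 1/54
  (W=1, Z=2, X=0, Y=0) weight 1/324
  (W=1, Z=2, X=0, Y=1) weight 1/216
  (W=2, Z=2, X=2, Y=0) weight 1/81
  … 15 more
Group by X:
  weight(X=0) = 1/54
  weight(X=1) = 5/18
  weight(X=2) = 2/27
Total weight = 1/54 + 5/18 + 2/27 = 10/27
P(X=0 | obs) = 1/54 / 10/27 = 1/20
P(X=1 | obs) = 5/18 / 10/27 = 3/4
P(X=2 | obs) = 2/27 / 10/27 = 1/5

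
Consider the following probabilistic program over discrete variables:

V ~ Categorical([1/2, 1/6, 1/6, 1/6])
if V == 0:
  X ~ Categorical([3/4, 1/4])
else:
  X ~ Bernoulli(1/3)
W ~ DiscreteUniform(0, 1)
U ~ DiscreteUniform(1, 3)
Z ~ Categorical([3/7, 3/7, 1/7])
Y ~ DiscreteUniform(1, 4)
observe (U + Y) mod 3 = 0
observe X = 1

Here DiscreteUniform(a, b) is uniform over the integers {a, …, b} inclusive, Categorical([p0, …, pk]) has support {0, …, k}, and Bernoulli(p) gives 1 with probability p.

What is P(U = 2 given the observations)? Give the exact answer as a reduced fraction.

P(U = 2 | obs) = 1/2

Enumerate traces; 96 have nonzero weight after conditioning:
  (V=0, X=1, W=0, U=1, Z=0, Y=2) weight 1/448
  (V=0, X=1, W=0, U=1, Z=1, Y=2) weight 1/448
  (V=0, X=1, W=0, U=1, Z=2, Y=2) weight 1/1344
  (V=0, X=1, W=0, U=2, Z=0, Y=1) weight 1/448
  (V=0, X=1, W=0, U=2, Z=0, Y=4) weight 1/448
  (V=0, X=1, W=0, U=2, Z=1, Y=1) weight 1/448
  (V=0, X=1, W=0, U=2, Z=1, Y=4) weight 1/448
  (V=0, X=1, W=0, U=2, Z=2, Y=1) weight 1/1344
  (V=0, X=1, W=0, U=3, Z=0, Y=3) weight 1/448
  … 87 more
Group by U:
  weight(U=1) = 7/288
  weight(U=2) = 7/144
  weight(U=3) = 7/288
Total weight = 7/288 + 7/144 + 7/288 = 7/72
P(U=1 | obs) = 7/288 / 7/72 = 1/4
P(U=2 | obs) = 7/144 / 7/72 = 1/2
P(U=3 | obs) = 7/288 / 7/72 = 1/4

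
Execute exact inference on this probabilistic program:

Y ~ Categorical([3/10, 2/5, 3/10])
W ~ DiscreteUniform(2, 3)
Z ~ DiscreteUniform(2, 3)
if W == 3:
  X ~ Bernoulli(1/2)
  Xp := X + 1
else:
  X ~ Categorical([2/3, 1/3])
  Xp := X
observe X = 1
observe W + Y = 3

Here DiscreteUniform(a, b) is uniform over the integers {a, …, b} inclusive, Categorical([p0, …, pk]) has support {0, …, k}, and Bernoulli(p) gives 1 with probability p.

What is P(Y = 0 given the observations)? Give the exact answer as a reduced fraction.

Enumerate traces; 4 have nonzero weight after conditioning:
  (Y=0, W=3, Z=2, X=1) weight 3/80
  (Y=0, W=3, Z=3, X=1) weight 3/80
  (Y=1, W=2, Z=2, X=1) weight 1/30
  (Y=1, W=2, Z=3, X=1) weight 1/30
Group by Y:
  weight(Y=0) = 3/40
  weight(Y=1) = 1/15
Total weight = 3/40 + 1/15 = 17/120
P(Y=0 | obs) = 3/40 / 17/120 = 9/17
P(Y=1 | obs) = 1/15 / 17/120 = 8/17

P(Y = 0 | obs) = 9/17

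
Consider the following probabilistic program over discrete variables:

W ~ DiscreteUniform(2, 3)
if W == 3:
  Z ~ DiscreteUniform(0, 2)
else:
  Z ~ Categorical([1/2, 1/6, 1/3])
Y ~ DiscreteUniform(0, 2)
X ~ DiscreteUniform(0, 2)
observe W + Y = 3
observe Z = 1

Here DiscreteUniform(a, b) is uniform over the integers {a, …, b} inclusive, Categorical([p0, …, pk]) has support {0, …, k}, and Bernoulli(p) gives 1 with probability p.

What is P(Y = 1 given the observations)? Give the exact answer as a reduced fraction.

P(Y = 1 | obs) = 1/3

Enumerate traces; 6 have nonzero weight after conditioning:
  (W=2, Z=1, Y=1, X=0) weight 1/108
  (W=2, Z=1, Y=1, X=1) weight 1/108
  (W=2, Z=1, Y=1, X=2) weight 1/108
  (W=3, Z=1, Y=0, X=0) weight 1/54
  (W=3, Z=1, Y=0, X=1) weight 1/54
  (W=3, Z=1, Y=0, X=2) weight 1/54
Group by Y:
  weight(Y=0) = 1/18
  weight(Y=1) = 1/36
Total weight = 1/18 + 1/36 = 1/12
P(Y=0 | obs) = 1/18 / 1/12 = 2/3
P(Y=1 | obs) = 1/36 / 1/12 = 1/3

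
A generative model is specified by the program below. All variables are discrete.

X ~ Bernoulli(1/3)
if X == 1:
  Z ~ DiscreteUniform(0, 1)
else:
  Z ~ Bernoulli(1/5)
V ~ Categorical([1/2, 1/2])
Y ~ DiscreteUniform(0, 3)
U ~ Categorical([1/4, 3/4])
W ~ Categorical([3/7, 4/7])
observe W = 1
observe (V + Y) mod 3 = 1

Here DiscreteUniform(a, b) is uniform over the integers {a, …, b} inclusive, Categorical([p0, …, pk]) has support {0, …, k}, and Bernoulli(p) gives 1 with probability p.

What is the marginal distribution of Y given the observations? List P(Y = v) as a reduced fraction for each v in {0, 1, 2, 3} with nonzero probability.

P(Y=0) = 1/3, P(Y=1) = 1/3, P(Y=3) = 1/3

Enumerate traces; 24 have nonzero weight after conditioning:
  (X=0, Z=0, V=0, Y=1, U=0, W=1) weight 1/105
  (X=0, Z=0, V=0, Y=1, U=1, W=1) weight 1/35
  (X=0, Z=0, V=1, Y=0, U=0, W=1) weight 1/105
  (X=0, Z=0, V=1, Y=0, U=1, W=1) weight 1/35
  (X=0, Z=0, V=1, Y=3, U=0, W=1) weight 1/105
  (X=0, Z=0, V=1, Y=3, U=1, W=1) weight 1/35
  (X=0, Z=1, V=0, Y=1, U=0, W=1) weight 1/420
  (X=0, Z=1, V=0, Y=1, U=1, W=1) weight 1/140
  … 16 more
Group by Y:
  weight(Y=0) = 1/14
  weight(Y=1) = 1/14
  weight(Y=3) = 1/14
Total weight = 1/14 + 1/14 + 1/14 = 3/14
P(Y=0 | obs) = 1/14 / 3/14 = 1/3
P(Y=1 | obs) = 1/14 / 3/14 = 1/3
P(Y=3 | obs) = 1/14 / 3/14 = 1/3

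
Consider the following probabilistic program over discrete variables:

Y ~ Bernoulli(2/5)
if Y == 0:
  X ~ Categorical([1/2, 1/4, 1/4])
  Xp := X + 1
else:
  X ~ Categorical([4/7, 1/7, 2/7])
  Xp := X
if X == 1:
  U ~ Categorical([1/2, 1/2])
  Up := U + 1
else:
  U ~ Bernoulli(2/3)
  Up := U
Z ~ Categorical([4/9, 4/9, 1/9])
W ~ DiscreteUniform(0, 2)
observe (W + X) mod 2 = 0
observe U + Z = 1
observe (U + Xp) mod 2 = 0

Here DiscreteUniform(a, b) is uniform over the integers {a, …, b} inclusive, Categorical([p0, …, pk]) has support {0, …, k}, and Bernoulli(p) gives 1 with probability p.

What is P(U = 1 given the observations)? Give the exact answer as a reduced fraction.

Enumerate traces; 10 have nonzero weight after conditioning:
  (Y=0, X=0, U=1, Z=0, W=0) weight 4/135
  (Y=0, X=0, U=1, Z=0, W=2) weight 4/135
  (Y=0, X=1, U=0, Z=1, W=1) weight 1/90
  (Y=0, X=2, U=1, Z=0, W=0) weight 2/135
  (Y=0, X=2, U=1, Z=0, W=2) weight 2/135
  (Y=1, X=0, U=0, Z=1, W=0) weight 32/2835
  (Y=1, X=0, U=0, Z=1, W=2) weight 32/2835
  (Y=1, X=1, U=1, Z=0, W=1) weight 4/945
  … 2 more
Group by U:
  weight(U=0) = 17/378
  weight(U=1) = 88/945
Total weight = 17/378 + 88/945 = 29/210
P(U=0 | obs) = 17/378 / 29/210 = 85/261
P(U=1 | obs) = 88/945 / 29/210 = 176/261

P(U = 1 | obs) = 176/261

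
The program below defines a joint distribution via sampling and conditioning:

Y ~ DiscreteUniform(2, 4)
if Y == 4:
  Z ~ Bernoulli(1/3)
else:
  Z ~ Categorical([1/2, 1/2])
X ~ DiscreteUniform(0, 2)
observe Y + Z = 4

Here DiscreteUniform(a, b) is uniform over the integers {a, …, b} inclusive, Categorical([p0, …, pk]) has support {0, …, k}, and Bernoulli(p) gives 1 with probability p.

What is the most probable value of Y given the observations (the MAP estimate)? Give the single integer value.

Enumerate traces; 6 have nonzero weight after conditioning:
  (Y=3, Z=1, X=0) weight 1/18
  (Y=3, Z=1, X=1) weight 1/18
  (Y=3, Z=1, X=2) weight 1/18
  (Y=4, Z=0, X=0) weight 2/27
  (Y=4, Z=0, X=1) weight 2/27
  (Y=4, Z=0, X=2) weight 2/27
Group by Y:
  weight(Y=3) = 1/6
  weight(Y=4) = 2/9
Total weight = 1/6 + 2/9 = 7/18
P(Y=3 | obs) = 1/6 / 7/18 = 3/7
P(Y=4 | obs) = 2/9 / 7/18 = 4/7
argmax = 4

argmax_v P(Y = v | obs) = 4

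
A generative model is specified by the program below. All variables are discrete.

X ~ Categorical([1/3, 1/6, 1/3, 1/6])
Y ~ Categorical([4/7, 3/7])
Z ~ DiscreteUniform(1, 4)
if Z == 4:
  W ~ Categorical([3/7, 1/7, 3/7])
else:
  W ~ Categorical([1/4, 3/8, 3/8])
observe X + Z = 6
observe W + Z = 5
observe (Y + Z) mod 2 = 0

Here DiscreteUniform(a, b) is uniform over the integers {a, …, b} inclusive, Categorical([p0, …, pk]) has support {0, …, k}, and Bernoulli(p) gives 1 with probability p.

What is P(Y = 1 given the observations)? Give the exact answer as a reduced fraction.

P(Y = 1 | obs) = 63/127

Enumerate traces; 2 have nonzero weight after conditioning:
  (X=2, Y=0, Z=4, W=1) weight 1/147
  (X=3, Y=1, Z=3, W=2) weight 3/448
Group by Y:
  weight(Y=0) = 1/147
  weight(Y=1) = 3/448
Total weight = 1/147 + 3/448 = 127/9408
P(Y=0 | obs) = 1/147 / 127/9408 = 64/127
P(Y=1 | obs) = 3/448 / 127/9408 = 63/127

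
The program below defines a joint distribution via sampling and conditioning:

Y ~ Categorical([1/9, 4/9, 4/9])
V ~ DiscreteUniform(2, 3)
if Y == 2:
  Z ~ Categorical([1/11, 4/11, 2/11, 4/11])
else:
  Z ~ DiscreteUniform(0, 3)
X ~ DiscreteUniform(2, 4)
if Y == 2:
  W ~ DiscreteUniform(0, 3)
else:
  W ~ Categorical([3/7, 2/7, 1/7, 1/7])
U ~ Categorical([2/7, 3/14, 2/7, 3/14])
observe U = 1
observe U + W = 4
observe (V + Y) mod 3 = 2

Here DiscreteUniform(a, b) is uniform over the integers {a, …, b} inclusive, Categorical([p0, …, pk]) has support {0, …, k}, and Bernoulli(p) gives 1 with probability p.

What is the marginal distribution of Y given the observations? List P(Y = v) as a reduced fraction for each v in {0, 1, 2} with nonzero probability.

P(Y=0) = 1/8, P(Y=2) = 7/8

Enumerate traces; 24 have nonzero weight after conditioning:
  (Y=0, V=2, Z=0, X=2, W=3, U=1) weight 1/7056
  (Y=0, V=2, Z=0, X=3, W=3, U=1) weight 1/7056
  (Y=0, V=2, Z=0, X=4, W=3, U=1) weight 1/7056
  (Y=0, V=2, Z=1, X=2, W=3, U=1) weight 1/7056
  (Y=0, V=2, Z=1, X=3, W=3, U=1) weight 1/7056
  (Y=0, V=2, Z=1, X=4, W=3, U=1) weight 1/7056
  (Y=0, V=2, Z=2, X=2, W=3, U=1) weight 1/7056
  (Y=0, V=2, Z=2, X=3, W=3, U=1) weight 1/7056
  (Y=2, V=3, Z=0, X=2, W=3, U=1) weight 1/2772
  … 15 more
Group by Y:
  weight(Y=0) = 1/588
  weight(Y=2) = 1/84
Total weight = 1/588 + 1/84 = 2/147
P(Y=0 | obs) = 1/588 / 2/147 = 1/8
P(Y=2 | obs) = 1/84 / 2/147 = 7/8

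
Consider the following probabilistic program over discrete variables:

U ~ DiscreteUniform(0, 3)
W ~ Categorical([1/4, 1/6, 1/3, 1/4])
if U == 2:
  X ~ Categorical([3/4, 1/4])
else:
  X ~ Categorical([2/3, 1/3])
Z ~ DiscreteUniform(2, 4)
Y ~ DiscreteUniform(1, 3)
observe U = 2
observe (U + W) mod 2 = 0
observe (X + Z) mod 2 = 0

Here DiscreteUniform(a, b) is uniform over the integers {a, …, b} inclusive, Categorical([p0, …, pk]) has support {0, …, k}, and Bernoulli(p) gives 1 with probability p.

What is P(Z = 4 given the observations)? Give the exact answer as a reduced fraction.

P(Z = 4 | obs) = 3/7

Enumerate traces; 18 have nonzero weight after conditioning:
  (U=2, W=0, X=0, Z=2, Y=1) weight 1/192
  (U=2, W=0, X=0, Z=2, Y=2) weight 1/192
  (U=2, W=0, X=0, Z=2, Y=3) weight 1/192
  (U=2, W=0, X=0, Z=4, Y=1) weight 1/192
  (U=2, W=0, X=0, Z=4, Y=2) weight 1/192
  (U=2, W=0, X=0, Z=4, Y=3) weight 1/192
  (U=2, W=0, X=1, Z=3, Y=1) weight 1/576
  (U=2, W=0, X=1, Z=3, Y=2) weight 1/576
  … 10 more
Group by Z:
  weight(Z=2) = 7/192
  weight(Z=3) = 7/576
  weight(Z=4) = 7/192
Total weight = 7/192 + 7/576 + 7/192 = 49/576
P(Z=2 | obs) = 7/192 / 49/576 = 3/7
P(Z=3 | obs) = 7/576 / 49/576 = 1/7
P(Z=4 | obs) = 7/192 / 49/576 = 3/7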